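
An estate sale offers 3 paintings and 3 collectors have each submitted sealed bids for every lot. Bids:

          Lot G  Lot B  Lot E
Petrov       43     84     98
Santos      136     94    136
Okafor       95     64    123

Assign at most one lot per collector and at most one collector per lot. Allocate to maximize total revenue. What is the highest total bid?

Treat this as an assignment problem: match each collector to one lot.
Optimal: Petrov→Lot B ($84), Santos→Lot G ($136), Okafor→Lot E ($123) — total 84+136+123 = $343.
Row-greedy (each collector in turn takes its best remaining lot) gives $298, worse by 45.
Next-best assignment: Petrov→Lot B, Santos→Lot E, Okafor→Lot G = $315.
Every other assignment is strictly worse.

Max total: $343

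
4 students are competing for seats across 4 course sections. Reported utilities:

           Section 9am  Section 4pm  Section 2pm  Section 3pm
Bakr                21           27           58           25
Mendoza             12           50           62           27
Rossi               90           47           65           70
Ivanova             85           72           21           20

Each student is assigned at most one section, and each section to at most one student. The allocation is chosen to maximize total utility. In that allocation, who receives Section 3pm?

Optimal: Bakr→Section 2pm (58 points), Mendoza→Section 4pm (50 points), Rossi→Section 3pm (70 points), Ivanova→Section 9am (85 points) — total 58+50+70+85 = 263 points.
Row-greedy (each student in turn takes its best remaining section) gives 218 points, worse by 45.
No other one-to-one assignment exceeds 263 points.
Rossi's own top section is Section 9am (90 points), but forcing Rossi→Section 9am and reassigning the rest optimally gives only 249 points — worse by 14.

Rossi receives Section 3pm.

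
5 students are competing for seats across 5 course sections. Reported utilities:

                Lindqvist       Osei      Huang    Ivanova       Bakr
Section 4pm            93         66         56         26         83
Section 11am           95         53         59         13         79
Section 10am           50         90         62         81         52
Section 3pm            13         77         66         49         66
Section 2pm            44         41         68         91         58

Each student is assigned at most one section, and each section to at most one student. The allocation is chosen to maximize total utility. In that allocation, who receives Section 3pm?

Optimal: Lindqvist→Section 11am (95 points), Osei→Section 10am (90 points), Huang→Section 3pm (66 points), Ivanova→Section 2pm (91 points), Bakr→Section 4pm (83 points) — total 95+90+66+91+83 = 425 points.
Column-greedy (each section in turn goes to its best remaining student) gives 419 points, worse by 6.
Huang's own top section is Section 2pm (68 points), but forcing Huang→Section 2pm and reassigning the rest optimally gives only 404 points — worse by 21.

Huang receives Section 3pm.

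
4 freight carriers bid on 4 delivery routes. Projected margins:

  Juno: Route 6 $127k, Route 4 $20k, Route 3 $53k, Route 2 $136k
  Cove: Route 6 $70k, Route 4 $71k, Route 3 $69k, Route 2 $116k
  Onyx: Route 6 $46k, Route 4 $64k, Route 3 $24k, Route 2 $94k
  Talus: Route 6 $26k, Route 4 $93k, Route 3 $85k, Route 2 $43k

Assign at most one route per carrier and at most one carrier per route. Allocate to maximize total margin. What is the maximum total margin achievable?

Optimal: Juno→Route 6 ($127k), Cove→Route 2 ($116k), Onyx→Route 4 ($64k), Talus→Route 3 ($85k) — total 127+116+64+85 = $392k.
Row-greedy (each carrier in turn takes its best remaining route) gives $338k, worse by 54.

Maximum total: $392k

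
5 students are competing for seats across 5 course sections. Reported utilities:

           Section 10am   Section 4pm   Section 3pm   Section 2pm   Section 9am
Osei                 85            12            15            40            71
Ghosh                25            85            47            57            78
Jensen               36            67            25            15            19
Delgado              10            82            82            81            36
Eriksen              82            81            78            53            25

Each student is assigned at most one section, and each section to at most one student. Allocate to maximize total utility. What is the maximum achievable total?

Maximum total: 389 points

Optimal: Osei→Section 10am (85 points), Ghosh→Section 9am (78 points), Jensen→Section 4pm (67 points), Delgado→Section 2pm (81 points), Eriksen→Section 3pm (78 points) — total 85+78+67+81+78 = 389 points.
Row-greedy (each student in turn takes its best remaining section) gives 301 points, worse by 88.
Next-best assignment: Osei→Section 10am, Ghosh→Section 9am, Jensen→Section 4pm, Delgado→Section 3pm, Eriksen→Section 2pm = 365 points.
Swapping Delgado↔Eriksen (Delgado→Section 3pm 82 points, Eriksen→Section 2pm 53 points) loses 24.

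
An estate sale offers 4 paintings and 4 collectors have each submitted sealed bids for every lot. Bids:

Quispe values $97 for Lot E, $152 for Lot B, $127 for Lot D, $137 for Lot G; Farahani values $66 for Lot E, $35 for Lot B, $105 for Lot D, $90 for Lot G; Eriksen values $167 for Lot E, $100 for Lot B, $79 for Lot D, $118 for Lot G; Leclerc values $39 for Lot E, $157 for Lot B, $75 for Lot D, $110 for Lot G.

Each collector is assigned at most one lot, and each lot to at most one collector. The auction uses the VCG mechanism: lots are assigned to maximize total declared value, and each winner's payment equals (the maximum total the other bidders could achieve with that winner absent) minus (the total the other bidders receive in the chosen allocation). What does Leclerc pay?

Leclerc pays $15.

Efficient allocation: Quispe→Lot G ($137), Farahani→Lot D ($105), Eriksen→Lot E ($167), Leclerc→Lot B ($157); total welfare W = $566.
Leclerc receives Lot B at value $157, so the others get W − 157 = $409.
Without Leclerc: best allocation of the remaining 3 bidders over all 4 lots is Quispe→Lot B ($152), Farahani→Lot D ($105), Eriksen→Lot E ($167), total $424.
VCG payment = (others' best without Leclerc) − (others' welfare with Leclerc) = 424 − 409 = $15.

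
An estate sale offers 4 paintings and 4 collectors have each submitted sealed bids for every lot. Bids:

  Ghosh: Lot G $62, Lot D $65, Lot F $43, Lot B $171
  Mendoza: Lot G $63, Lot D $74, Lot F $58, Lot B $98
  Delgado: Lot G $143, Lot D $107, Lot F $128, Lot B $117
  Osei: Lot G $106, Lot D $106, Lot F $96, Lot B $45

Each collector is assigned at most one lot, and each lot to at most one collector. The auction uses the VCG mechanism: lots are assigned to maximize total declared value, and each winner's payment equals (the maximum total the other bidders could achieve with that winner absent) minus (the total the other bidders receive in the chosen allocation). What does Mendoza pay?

Efficient allocation: Ghosh→Lot B ($171), Mendoza→Lot D ($74), Delgado→Lot G ($143), Osei→Lot F ($96); total welfare W = $484.
Mendoza receives Lot D at value $74, so the others get W − 74 = $410.
Without Mendoza: best allocation of the remaining 3 bidders over all 4 lots is Ghosh→Lot B ($171), Delgado→Lot G ($143), Osei→Lot D ($106), total $420.
VCG payment = (others' best without Mendoza) − (others' welfare with Mendoza) = 420 − 410 = $10.

Mendoza pays $10.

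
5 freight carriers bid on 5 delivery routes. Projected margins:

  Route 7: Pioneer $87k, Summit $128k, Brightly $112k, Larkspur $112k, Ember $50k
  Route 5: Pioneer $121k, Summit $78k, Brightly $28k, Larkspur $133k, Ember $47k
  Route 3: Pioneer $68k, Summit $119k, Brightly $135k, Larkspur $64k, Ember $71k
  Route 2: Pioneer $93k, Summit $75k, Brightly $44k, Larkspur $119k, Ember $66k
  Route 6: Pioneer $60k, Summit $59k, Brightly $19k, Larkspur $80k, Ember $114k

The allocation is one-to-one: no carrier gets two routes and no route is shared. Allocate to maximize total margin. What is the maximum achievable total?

Treat this as an assignment problem: match each carrier to one route.
Optimal: Pioneer→Route 5 ($121k), Summit→Route 7 ($128k), Brightly→Route 3 ($135k), Larkspur→Route 2 ($119k), Ember→Route 6 ($114k) — total 121+128+135+119+114 = $617k.
Column-greedy (each route in turn goes to its best remaining carrier) gives $603k, worse by 14.
Next-best assignment: Pioneer→Route 2, Summit→Route 7, Brightly→Route 3, Larkspur→Route 5, Ember→Route 6 = $603k.
Swapping Pioneer↔Brightly (Pioneer→Route 3 $68k, Brightly→Route 5 $28k) loses 160.
Checked against all permutations: $617k is optimal.

Max total: $617k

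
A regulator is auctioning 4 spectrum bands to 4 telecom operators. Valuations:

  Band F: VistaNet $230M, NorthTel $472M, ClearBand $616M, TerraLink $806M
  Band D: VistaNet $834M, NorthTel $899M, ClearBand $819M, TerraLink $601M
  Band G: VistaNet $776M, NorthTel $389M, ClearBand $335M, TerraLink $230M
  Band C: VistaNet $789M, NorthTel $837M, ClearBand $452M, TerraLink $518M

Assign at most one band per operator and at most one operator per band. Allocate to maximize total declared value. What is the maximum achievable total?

Maximum total: $3238M

This is a one-to-one assignment (maximum-weight bipartite matching).
Optimal: VistaNet→Band G ($776M), NorthTel→Band C ($837M), ClearBand→Band D ($819M), TerraLink→Band F ($806M) — total 776+837+819+806 = $3238M.
Column-greedy (each band in turn goes to its best remaining operator) gives $2933M, worse by 305.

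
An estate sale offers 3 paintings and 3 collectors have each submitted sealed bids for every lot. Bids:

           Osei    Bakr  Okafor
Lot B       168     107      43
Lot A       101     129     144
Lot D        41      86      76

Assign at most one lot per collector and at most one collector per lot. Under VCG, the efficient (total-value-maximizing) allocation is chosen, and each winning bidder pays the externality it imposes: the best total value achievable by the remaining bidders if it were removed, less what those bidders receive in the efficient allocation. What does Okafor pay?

Efficient allocation: Osei→Lot B ($168), Bakr→Lot D ($86), Okafor→Lot A ($144); total welfare W = $398.
Okafor receives Lot A at value $144, so the others get W − 144 = $254.
Without Okafor: best allocation of the remaining 2 bidders over all 3 lots is Osei→Lot B ($168), Bakr→Lot A ($129), total $297.
VCG payment = (others' best without Okafor) − (others' welfare with Okafor) = 297 − 254 = $43.

Okafor pays $43.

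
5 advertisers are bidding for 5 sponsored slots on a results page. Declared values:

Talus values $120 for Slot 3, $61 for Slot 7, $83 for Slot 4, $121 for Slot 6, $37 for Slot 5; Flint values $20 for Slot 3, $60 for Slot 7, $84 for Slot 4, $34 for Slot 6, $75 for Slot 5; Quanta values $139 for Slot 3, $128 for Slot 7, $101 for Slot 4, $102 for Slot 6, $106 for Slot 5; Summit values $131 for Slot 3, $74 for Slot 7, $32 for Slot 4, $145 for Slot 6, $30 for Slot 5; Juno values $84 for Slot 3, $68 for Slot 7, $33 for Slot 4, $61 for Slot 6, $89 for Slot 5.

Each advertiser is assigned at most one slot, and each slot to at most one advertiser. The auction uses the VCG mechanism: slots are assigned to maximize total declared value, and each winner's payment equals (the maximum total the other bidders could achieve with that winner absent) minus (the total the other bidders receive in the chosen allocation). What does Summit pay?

Summit pays $12.

Efficient allocation: Talus→Slot 3 ($120), Flint→Slot 4 ($84), Quanta→Slot 7 ($128), Summit→Slot 6 ($145), Juno→Slot 5 ($89); total welfare W = $566.
Summit receives Slot 6 at value $145, so the others get W − 145 = $421.
Without Summit: best allocation of the remaining 4 bidders over all 5 slots is Talus→Slot 6 ($121), Flint→Slot 4 ($84), Quanta→Slot 3 ($139), Juno→Slot 5 ($89), total $433.
VCG payment = (others' best without Summit) − (others' welfare with Summit) = 433 − 421 = $12.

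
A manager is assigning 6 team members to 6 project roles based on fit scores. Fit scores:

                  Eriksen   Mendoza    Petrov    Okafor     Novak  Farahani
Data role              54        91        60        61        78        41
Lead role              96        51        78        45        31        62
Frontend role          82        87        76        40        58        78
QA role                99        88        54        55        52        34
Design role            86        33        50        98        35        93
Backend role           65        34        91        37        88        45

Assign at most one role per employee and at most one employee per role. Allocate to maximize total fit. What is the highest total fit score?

Optimal: Eriksen→QA role (99 pts), Mendoza→Data role (91 pts), Petrov→Lead role (78 pts), Okafor→Design role (98 pts), Novak→Backend role (88 pts), Farahani→Frontend role (78 pts) — total 99+91+78+98+88+78 = 532 pts.
Row-greedy (each employee in turn takes its best remaining role) gives 499 pts, worse by 33.
Next-best assignment: Eriksen→Lead role, Mendoza→QA role, Petrov→Backend role, Okafor→Design role, Novak→Data role, Farahani→Frontend role = 529 pts.
Swapping Eriksen↔Novak (Eriksen→Backend role 65 pts, Novak→QA role 52 pts) loses 70.
Checked against all permutations: 532 pts is optimal.

Maximum total: 532 pts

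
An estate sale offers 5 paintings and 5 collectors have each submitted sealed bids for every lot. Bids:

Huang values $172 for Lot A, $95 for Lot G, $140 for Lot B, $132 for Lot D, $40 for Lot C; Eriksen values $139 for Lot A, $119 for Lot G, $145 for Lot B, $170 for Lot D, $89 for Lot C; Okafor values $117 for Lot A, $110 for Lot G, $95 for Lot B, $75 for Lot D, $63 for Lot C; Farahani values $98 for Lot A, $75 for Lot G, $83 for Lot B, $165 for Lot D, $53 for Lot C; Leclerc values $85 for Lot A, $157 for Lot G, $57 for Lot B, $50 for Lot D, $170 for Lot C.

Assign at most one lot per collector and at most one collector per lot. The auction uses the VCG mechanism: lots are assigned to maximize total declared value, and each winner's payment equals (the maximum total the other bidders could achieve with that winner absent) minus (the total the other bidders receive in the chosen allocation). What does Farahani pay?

Farahani pays $25.

Efficient allocation: Huang→Lot A ($172), Eriksen→Lot B ($145), Okafor→Lot G ($110), Farahani→Lot D ($165), Leclerc→Lot C ($170); total welfare W = $762.
Farahani receives Lot D at value $165, so the others get W − 165 = $597.
Without Farahani: best allocation of the remaining 4 bidders over all 5 lots is Huang→Lot A ($172), Eriksen→Lot D ($170), Okafor→Lot G ($110), Leclerc→Lot C ($170), total $622.
VCG payment = (others' best without Farahani) − (others' welfare with Farahani) = 622 − 597 = $25.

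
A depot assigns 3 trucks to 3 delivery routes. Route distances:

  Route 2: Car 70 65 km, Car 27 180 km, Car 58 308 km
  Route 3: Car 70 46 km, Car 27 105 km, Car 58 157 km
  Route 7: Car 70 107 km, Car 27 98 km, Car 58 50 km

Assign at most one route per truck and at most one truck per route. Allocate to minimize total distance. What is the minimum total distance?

Minimum total: 220 km

Treat this as an assignment problem: match each truck to one route.
Optimal: Car 70→Route 2 (65 km), Car 27→Route 3 (105 km), Car 58→Route 7 (50 km) — total 65+105+50 = 220 km.
Min-entry greedy (repeatedly take the single cheapest remaining cell) gives 276 km, worse by 56.
Next-best assignment: Car 70→Route 3, Car 27→Route 2, Car 58→Route 7 = 276 km.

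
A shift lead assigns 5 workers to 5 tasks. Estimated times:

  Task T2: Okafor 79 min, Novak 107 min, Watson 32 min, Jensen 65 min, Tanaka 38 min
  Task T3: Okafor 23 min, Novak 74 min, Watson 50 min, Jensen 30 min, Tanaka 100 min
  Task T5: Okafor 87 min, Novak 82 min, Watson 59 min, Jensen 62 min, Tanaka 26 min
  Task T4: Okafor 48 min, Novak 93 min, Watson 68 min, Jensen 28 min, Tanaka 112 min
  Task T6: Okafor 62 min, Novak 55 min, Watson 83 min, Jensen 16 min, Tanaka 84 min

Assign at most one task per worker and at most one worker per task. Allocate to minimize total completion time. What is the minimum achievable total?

Treat this as an assignment problem: match each worker to one task.
Optimal: Okafor→Task T3 (23 min), Novak→Task T6 (55 min), Watson→Task T2 (32 min), Jensen→Task T4 (28 min), Tanaka→Task T5 (26 min) — total 23+55+32+28+26 = 164 min.
Every other assignment is strictly worse.

Min total: 164 min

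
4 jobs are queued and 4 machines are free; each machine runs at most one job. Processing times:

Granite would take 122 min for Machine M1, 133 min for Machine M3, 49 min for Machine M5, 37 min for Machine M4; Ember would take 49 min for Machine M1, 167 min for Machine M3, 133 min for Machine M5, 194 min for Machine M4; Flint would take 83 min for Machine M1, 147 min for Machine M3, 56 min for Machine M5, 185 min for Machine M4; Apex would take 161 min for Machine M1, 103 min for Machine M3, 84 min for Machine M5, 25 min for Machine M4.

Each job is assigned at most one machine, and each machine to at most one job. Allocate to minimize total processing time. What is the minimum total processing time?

Treat this as an assignment problem: match each job to one machine.
Optimal: Granite→Machine M4 (37 min), Ember→Machine M1 (49 min), Flint→Machine M5 (56 min), Apex→Machine M3 (103 min) — total 37+49+56+103 = 245 min.
Column-greedy (each machine in turn goes to its cheapest remaining job) gives 386 min, worse by 141.
Next-best assignment: Granite→Machine M3, Ember→Machine M1, Flint→Machine M5, Apex→Machine M4 = 263 min.
Every other assignment is strictly worse.

Minimum total: 245 min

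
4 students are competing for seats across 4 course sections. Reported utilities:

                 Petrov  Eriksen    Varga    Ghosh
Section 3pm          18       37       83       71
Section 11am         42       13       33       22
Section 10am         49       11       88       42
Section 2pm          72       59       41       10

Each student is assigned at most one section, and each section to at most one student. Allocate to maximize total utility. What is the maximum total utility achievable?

Max total: 260 points

This is the linear assignment problem.
Optimal: Petrov→Section 11am (42 points), Eriksen→Section 2pm (59 points), Varga→Section 10am (88 points), Ghosh→Section 3pm (71 points) — total 42+59+88+71 = 260 points.
Next-best assignment: Petrov→Section 2pm, Eriksen→Section 11am, Varga→Section 10am, Ghosh→Section 3pm = 244 points.
Swapping Varga↔Petrov (Varga→Section 11am 33 points, Petrov→Section 10am 49 points) loses 48.
Checked against all permutations: 260 points is optimal.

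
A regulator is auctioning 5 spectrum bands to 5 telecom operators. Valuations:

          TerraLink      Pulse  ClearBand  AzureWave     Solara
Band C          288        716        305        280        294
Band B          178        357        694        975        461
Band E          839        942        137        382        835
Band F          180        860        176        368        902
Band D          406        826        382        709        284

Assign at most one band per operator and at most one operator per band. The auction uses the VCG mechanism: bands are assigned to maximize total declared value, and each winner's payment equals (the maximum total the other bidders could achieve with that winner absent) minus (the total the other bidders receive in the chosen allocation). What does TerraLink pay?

Efficient allocation: TerraLink→Band E ($839M), Pulse→Band C ($716M), ClearBand→Band B ($694M), AzureWave→Band D ($709M), Solara→Band F ($902M); total welfare W = $3860M.
TerraLink receives Band E at value $839M, so the others get W − 839 = $3021M.
Without TerraLink: best allocation of the remaining 4 bidders over all 5 bands is Pulse→Band E ($942M), ClearBand→Band B ($694M), AzureWave→Band D ($709M), Solara→Band F ($902M), total $3247M.
VCG payment = (others' best without TerraLink) − (others' welfare with TerraLink) = 3247 − 3021 = $226M.

TerraLink pays $226M.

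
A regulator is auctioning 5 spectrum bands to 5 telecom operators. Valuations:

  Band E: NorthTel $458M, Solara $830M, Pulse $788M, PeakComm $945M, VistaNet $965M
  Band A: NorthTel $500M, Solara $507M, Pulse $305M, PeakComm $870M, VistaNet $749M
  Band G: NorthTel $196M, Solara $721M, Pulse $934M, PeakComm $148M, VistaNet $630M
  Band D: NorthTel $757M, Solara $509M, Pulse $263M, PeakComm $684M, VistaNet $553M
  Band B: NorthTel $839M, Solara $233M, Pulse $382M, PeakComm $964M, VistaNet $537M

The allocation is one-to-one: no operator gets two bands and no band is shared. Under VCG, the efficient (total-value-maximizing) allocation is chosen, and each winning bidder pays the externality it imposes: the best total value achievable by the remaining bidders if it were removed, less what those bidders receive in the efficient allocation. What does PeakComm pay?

PeakComm pays $82M.

Efficient allocation: NorthTel→Band D ($757M), Solara→Band E ($830M), Pulse→Band G ($934M), PeakComm→Band B ($964M), VistaNet→Band A ($749M); total welfare W = $4234M.
PeakComm receives Band B at value $964M, so the others get W − 964 = $3270M.
Without PeakComm: best allocation of the remaining 4 bidders over all 5 bands is NorthTel→Band B ($839M), Solara→Band E ($830M), Pulse→Band G ($934M), VistaNet→Band A ($749M), total $3352M.
VCG payment = (others' best without PeakComm) − (others' welfare with PeakComm) = 3352 − 3270 = $82M.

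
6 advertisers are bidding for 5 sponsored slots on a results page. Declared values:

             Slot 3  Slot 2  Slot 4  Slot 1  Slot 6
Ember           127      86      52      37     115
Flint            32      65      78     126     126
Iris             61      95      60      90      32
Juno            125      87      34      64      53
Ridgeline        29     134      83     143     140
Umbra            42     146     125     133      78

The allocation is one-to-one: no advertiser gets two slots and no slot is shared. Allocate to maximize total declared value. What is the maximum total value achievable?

Optimal: Juno→Slot 3 ($125), Ridgeline→Slot 2 ($134), Umbra→Slot 4 ($125), Flint→Slot 1 ($126), Ember→Slot 6 ($115) — total 125+134+125+126+115 = $625.
Max-entry greedy (repeatedly take the single best remaining cell) gives $602, worse by 23.
Next-best assignment: Ember→Slot 3, Iris→Slot 2, Umbra→Slot 4, Ridgeline→Slot 1, Flint→Slot 6 = $616.

Max total: $625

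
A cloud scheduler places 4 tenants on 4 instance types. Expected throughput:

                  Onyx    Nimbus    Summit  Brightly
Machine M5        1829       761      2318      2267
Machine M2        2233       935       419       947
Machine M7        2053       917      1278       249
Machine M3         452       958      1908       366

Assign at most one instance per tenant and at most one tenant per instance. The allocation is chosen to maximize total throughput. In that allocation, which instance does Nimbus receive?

Nimbus receives Machine M7.

Optimal: Onyx→Machine M2 (2233 ops/s), Nimbus→Machine M7 (917 ops/s), Summit→Machine M3 (1908 ops/s), Brightly→Machine M5 (2267 ops/s) — total 2233+917+1908+2267 = 7325 ops/s.
Row-greedy (each tenant in turn takes its best remaining instance) gives 5758 ops/s, worse by 1567.
Next-best assignment: Onyx→Machine M7, Nimbus→Machine M2, Summit→Machine M3, Brightly→Machine M5 = 7163 ops/s.
Nimbus's own top instance is Machine M3 (958 ops/s), but forcing Nimbus→Machine M3 and reassigning the rest optimally gives only 6736 ops/s — worse by 589.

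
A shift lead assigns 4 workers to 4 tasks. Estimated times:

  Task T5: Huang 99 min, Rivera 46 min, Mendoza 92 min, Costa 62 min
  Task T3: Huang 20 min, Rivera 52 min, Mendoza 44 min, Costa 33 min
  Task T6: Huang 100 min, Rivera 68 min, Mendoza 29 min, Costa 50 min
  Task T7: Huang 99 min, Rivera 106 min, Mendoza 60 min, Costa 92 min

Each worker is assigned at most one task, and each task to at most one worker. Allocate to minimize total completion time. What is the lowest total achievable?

Optimal: Huang→Task T3 (20 min), Rivera→Task T5 (46 min), Mendoza→Task T7 (60 min), Costa→Task T6 (50 min) — total 20+46+60+50 = 176 min.
Column-greedy (each task in turn goes to its cheapest remaining worker) gives 187 min, worse by 11.

Min total: 176 min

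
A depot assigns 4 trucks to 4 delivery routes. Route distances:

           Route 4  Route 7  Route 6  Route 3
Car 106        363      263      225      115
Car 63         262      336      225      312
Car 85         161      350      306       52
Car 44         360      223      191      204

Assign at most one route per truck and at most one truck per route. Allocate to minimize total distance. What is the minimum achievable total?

Optimal: Car 106→Route 3 (115 km), Car 63→Route 6 (225 km), Car 85→Route 4 (161 km), Car 44→Route 7 (223 km) — total 115+225+161+223 = 724 km.
Next-best assignment: Car 106→Route 6, Car 63→Route 4, Car 85→Route 3, Car 44→Route 7 = 762 km.
Swapping Car 63↔Car 106 (Car 63→Route 3 312 km, Car 106→Route 6 225 km) adds 197.
Checked against all permutations: 724 km is optimal.

Minimum total: 724 km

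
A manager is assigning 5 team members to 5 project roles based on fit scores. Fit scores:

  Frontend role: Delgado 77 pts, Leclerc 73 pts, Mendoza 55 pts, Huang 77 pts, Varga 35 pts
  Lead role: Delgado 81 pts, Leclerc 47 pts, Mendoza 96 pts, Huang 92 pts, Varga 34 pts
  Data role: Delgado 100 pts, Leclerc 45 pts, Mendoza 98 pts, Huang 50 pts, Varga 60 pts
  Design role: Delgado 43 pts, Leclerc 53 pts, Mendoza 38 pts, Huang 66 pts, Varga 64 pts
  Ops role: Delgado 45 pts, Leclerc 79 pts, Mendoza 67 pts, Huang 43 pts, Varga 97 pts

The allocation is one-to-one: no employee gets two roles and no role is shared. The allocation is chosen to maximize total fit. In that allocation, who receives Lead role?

Mendoza receives Lead role.

Treat this as an assignment problem: match each employee to one role.
Optimal: Delgado→Data role (100 pts), Leclerc→Frontend role (73 pts), Mendoza→Lead role (96 pts), Huang→Design role (66 pts), Varga→Ops role (97 pts) — total 100+73+96+66+97 = 432 pts.
Row-greedy (each employee in turn takes its best remaining role) gives 416 pts, worse by 16.
Every other assignment is strictly worse.
Mendoza's own top role is Data role (98 pts), but forcing Mendoza→Data role and reassigning the rest optimally gives only 417 pts — worse by 15.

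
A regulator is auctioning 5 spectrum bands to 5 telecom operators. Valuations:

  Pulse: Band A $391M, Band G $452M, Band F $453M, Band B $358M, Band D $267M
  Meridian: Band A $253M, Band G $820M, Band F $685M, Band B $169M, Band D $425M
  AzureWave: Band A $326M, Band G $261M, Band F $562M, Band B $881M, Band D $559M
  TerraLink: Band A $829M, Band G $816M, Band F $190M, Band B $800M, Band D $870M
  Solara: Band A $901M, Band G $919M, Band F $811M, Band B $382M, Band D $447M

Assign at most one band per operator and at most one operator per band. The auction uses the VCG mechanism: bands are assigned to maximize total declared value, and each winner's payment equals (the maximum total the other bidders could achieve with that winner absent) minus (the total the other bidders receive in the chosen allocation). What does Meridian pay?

Efficient allocation: Pulse→Band F ($453M), Meridian→Band G ($820M), AzureWave→Band B ($881M), TerraLink→Band D ($870M), Solara→Band A ($901M); total welfare W = $3925M.
Meridian receives Band G at value $820M, so the others get W − 820 = $3105M.
Without Meridian: best allocation of the remaining 4 bidders over all 5 bands is Pulse→Band F ($453M), AzureWave→Band B ($881M), TerraLink→Band D ($870M), Solara→Band G ($919M), total $3123M.
VCG payment = (others' best without Meridian) − (others' welfare with Meridian) = 3123 − 3105 = $18M.

Meridian pays $18M.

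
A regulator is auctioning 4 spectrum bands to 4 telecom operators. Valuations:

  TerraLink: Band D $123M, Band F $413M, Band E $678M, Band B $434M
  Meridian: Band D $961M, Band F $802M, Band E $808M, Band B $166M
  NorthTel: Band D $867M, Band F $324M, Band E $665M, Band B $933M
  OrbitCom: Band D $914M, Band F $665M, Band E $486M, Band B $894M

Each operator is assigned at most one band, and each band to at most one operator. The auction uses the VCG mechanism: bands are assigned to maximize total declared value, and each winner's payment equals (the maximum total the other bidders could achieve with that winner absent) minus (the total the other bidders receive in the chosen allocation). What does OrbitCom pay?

Efficient allocation: TerraLink→Band E ($678M), Meridian→Band F ($802M), NorthTel→Band B ($933M), OrbitCom→Band D ($914M); total welfare W = $3327M.
OrbitCom receives Band D at value $914M, so the others get W − 914 = $2413M.
Without OrbitCom: best allocation of the remaining 3 bidders over all 4 bands is TerraLink→Band E ($678M), Meridian→Band D ($961M), NorthTel→Band B ($933M), total $2572M.
VCG payment = (others' best without OrbitCom) − (others' welfare with OrbitCom) = 2572 − 2413 = $159M.

OrbitCom pays $159M.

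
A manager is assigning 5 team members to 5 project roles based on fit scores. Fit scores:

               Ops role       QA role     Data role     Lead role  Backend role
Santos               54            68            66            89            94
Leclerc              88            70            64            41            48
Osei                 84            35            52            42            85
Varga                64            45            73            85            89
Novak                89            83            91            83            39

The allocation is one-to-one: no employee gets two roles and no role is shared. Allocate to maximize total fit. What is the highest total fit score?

Maximum total: 424 pts

Optimal: Santos→Backend role (94 pts), Leclerc→QA role (70 pts), Osei→Ops role (84 pts), Varga→Lead role (85 pts), Novak→Data role (91 pts) — total 94+70+84+85+91 = 424 pts.
Row-greedy (each employee in turn takes its best remaining role) gives 402 pts, worse by 22.
Checked against all permutations: 424 pts is optimal.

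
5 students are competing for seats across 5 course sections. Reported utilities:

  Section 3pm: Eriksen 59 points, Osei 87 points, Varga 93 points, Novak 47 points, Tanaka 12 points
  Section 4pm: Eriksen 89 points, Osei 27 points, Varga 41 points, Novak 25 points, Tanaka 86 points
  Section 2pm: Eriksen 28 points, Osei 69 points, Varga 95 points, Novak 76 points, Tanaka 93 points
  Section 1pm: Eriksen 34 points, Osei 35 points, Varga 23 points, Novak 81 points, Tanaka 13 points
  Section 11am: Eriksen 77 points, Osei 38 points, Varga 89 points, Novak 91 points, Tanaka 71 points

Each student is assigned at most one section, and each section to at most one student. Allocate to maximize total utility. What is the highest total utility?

Maximum total: 439 points

Optimal: Eriksen→Section 4pm (89 points), Osei→Section 3pm (87 points), Varga→Section 11am (89 points), Novak→Section 1pm (81 points), Tanaka→Section 2pm (93 points) — total 89+87+89+81+93 = 439 points.
Row-greedy (each student in turn takes its best remaining section) gives 375 points, worse by 64.
Next-best assignment: Eriksen→Section 11am, Osei→Section 3pm, Varga→Section 2pm, Novak→Section 1pm, Tanaka→Section 4pm = 426 points.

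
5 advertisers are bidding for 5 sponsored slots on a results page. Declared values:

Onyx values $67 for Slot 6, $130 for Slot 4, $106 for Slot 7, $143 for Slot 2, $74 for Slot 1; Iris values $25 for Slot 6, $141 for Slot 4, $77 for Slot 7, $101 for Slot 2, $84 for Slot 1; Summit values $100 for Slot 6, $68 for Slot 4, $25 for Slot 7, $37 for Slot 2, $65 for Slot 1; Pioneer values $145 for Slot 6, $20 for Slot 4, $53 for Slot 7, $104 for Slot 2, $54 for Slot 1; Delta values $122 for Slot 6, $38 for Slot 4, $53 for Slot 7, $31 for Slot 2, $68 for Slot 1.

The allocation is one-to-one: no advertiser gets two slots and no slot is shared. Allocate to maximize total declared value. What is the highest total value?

Maximum total: $547

Optimal: Onyx→Slot 2 ($143), Iris→Slot 4 ($141), Summit→Slot 1 ($65), Pioneer→Slot 6 ($145), Delta→Slot 7 ($53) — total 143+141+65+145+53 = $547.
Row-greedy (each advertiser in turn takes its best remaining slot) gives $491, worse by 56.
Next-best assignment: Onyx→Slot 7, Iris→Slot 4, Summit→Slot 1, Pioneer→Slot 2, Delta→Slot 6 = $538.
Swapping Iris↔Summit (Iris→Slot 1 $84, Summit→Slot 4 $68) loses 54.
Checked against all permutations: $547 is optimal.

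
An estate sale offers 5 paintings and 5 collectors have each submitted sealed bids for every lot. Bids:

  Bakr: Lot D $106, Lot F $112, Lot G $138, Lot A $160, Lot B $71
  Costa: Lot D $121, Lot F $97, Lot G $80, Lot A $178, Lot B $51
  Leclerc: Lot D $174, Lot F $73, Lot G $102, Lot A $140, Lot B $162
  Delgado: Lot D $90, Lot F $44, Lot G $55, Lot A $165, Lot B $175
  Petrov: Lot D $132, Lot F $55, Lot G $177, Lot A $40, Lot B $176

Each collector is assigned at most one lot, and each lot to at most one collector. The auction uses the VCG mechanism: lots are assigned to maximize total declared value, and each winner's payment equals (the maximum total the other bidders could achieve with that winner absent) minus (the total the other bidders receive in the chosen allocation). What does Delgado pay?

Efficient allocation: Bakr→Lot F ($112), Costa→Lot A ($178), Leclerc→Lot D ($174), Delgado→Lot B ($175), Petrov→Lot G ($177); total welfare W = $816.
Delgado receives Lot B at value $175, so the others get W − 175 = $641.
Without Delgado: best allocation of the remaining 4 bidders over all 5 lots is Bakr→Lot G ($138), Costa→Lot A ($178), Leclerc→Lot D ($174), Petrov→Lot B ($176), total $666.
VCG payment = (others' best without Delgado) − (others' welfare with Delgado) = 666 − 641 = $25.

Delgado pays $25.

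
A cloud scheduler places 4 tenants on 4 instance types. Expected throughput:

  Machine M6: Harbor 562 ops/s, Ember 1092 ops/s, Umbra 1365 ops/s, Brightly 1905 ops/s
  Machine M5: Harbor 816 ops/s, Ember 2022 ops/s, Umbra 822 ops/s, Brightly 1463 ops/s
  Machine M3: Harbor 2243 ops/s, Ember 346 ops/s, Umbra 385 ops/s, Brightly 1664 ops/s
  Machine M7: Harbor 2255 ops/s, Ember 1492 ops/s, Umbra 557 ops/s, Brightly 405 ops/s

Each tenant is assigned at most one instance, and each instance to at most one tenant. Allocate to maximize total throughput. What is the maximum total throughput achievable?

Maximum total: 7306 ops/s

Treat this as an assignment problem: match each tenant to one instance.
Optimal: Harbor→Machine M7 (2255 ops/s), Ember→Machine M5 (2022 ops/s), Umbra→Machine M6 (1365 ops/s), Brightly→Machine M3 (1664 ops/s) — total 2255+2022+1365+1664 = 7306 ops/s.
Swapping Brightly↔Ember (Brightly→Machine M5 1463 ops/s, Ember→Machine M3 346 ops/s) loses 1877.
Every other assignment is strictly worse.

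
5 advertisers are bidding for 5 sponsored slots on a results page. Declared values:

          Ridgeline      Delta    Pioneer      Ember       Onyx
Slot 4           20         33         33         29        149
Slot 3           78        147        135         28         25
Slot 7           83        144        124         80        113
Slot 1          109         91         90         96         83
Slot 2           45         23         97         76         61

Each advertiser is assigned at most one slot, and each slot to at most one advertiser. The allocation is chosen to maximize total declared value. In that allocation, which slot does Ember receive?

Ember receives Slot 2.

Optimal: Ridgeline→Slot 1 ($109), Delta→Slot 7 ($144), Pioneer→Slot 3 ($135), Ember→Slot 2 ($76), Onyx→Slot 4 ($149) — total 109+144+135+76+149 = $613.
Row-greedy (each advertiser in turn takes its best remaining slot) gives $605, worse by 8.
Ember's own top slot is Slot 1 ($96), but forcing Ember→Slot 1 and reassigning the rest optimally gives only $572 — worse by 41.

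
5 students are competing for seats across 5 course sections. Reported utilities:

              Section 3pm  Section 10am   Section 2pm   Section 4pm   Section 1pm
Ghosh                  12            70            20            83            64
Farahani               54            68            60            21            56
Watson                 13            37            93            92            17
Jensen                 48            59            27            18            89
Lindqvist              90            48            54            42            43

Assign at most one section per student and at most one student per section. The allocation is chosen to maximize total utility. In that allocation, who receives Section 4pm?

This is a one-to-one assignment (maximum-weight bipartite matching).
Optimal: Ghosh→Section 4pm (83 points), Farahani→Section 10am (68 points), Watson→Section 2pm (93 points), Jensen→Section 1pm (89 points), Lindqvist→Section 3pm (90 points) — total 83+68+93+89+90 = 423 points.
Column-greedy (each section in turn goes to its best remaining student) gives 363 points, worse by 60.

Ghosh receives Section 4pm.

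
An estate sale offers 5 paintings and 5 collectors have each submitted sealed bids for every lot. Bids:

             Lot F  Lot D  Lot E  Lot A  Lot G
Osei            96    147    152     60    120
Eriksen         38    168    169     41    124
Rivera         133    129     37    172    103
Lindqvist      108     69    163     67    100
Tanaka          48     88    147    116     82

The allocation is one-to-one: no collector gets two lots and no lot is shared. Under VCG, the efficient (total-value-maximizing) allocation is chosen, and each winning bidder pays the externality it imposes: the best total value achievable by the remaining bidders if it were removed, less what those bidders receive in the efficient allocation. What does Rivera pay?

Efficient allocation: Osei→Lot G ($120), Eriksen→Lot D ($168), Rivera→Lot A ($172), Lindqvist→Lot F ($108), Tanaka→Lot E ($147); total welfare W = $715.
Rivera receives Lot A at value $172, so the others get W − 172 = $543.
Without Rivera: best allocation of the remaining 4 bidders over all 5 lots is Osei→Lot G ($120), Eriksen→Lot D ($168), Lindqvist→Lot E ($163), Tanaka→Lot A ($116), total $567.
VCG payment = (others' best without Rivera) − (others' welfare with Rivera) = 567 − 543 = $24.

Rivera pays $24.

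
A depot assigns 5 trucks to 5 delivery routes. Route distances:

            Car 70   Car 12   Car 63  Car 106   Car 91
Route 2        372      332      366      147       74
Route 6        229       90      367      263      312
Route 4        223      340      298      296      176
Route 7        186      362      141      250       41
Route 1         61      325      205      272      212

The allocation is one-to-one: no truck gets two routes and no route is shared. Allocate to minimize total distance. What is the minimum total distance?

This is the linear assignment problem.
Optimal: Car 70→Route 1 (61 km), Car 12→Route 6 (90 km), Car 63→Route 7 (141 km), Car 106→Route 2 (147 km), Car 91→Route 4 (176 km) — total 61+90+141+147+176 = 615 km.
Column-greedy (each route in turn goes to its cheapest remaining truck) gives 800 km, worse by 185.
Next-best assignment: Car 70→Route 1, Car 12→Route 6, Car 63→Route 4, Car 106→Route 2, Car 91→Route 7 = 637 km.

Min total: 615 km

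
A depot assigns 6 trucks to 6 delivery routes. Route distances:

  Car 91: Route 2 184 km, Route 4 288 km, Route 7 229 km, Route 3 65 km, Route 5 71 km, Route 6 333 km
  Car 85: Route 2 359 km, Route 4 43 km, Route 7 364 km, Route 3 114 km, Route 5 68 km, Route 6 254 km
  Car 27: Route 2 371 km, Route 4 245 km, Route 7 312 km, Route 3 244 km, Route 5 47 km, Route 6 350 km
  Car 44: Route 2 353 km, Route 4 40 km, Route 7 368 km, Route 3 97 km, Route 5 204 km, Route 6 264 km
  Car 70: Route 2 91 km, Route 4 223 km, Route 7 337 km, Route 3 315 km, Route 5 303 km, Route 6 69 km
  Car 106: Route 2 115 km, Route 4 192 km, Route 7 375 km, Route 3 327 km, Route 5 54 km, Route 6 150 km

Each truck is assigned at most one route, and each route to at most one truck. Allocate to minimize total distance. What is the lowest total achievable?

Min total: 600 km

Optimal: Car 91→Route 7 (229 km), Car 85→Route 4 (43 km), Car 27→Route 5 (47 km), Car 44→Route 3 (97 km), Car 70→Route 6 (69 km), Car 106→Route 2 (115 km) — total 229+43+47+97+69+115 = 600 km.
Row-greedy (each truck in turn takes its cheapest remaining route) gives 885 km, worse by 285.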